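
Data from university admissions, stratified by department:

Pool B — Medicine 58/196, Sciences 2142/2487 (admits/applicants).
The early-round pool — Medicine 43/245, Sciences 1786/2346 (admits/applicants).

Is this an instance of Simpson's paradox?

Medicine: Pool B 58/196 = 29.6%, the early-round pool 43/245 = 17.6% → Pool B
Sciences: Pool B 2142/2487 = 86.1%, the early-round pool 1786/2346 = 76.1% → Pool B
Overall: Pool B 2200/2683 = 82.0%, the early-round pool 1829/2591 = 70.6% → Pool B
Pool B wins overall and in every department group — no reversal.

No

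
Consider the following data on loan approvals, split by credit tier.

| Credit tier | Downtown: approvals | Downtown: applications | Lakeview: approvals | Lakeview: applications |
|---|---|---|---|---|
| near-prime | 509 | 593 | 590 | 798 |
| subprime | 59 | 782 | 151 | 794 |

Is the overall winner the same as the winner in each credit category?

Near-prime: Downtown 509/593 = 85.8%, Lakeview 590/798 = 73.9% → Downtown
Subprime: Downtown 59/782 = 7.5%, Lakeview 151/794 = 19.0% → Lakeview
Overall: Downtown 568/1375 = 41.3%, Lakeview 741/1592 = 46.5% → Lakeview
Neither sweeps: Downtown wins 1 of 2 groups, Lakeview wins 1. Lakeview wins overall but not every group — no Simpson reversal.

No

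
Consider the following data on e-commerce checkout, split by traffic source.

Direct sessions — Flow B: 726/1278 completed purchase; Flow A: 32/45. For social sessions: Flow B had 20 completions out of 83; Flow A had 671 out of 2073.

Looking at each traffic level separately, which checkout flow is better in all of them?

Direct: Flow B 726/1278 = 56.8%, Flow A 32/45 = 71.1% → Flow A
Social: Flow B 20/83 = 24.1%, Flow A 671/2073 = 32.4% → Flow A
Flow A has the higher rate in both groups.

Flow A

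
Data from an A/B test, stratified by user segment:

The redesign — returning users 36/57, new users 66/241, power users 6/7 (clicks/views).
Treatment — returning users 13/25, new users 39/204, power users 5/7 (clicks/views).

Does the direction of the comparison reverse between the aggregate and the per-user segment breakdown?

No

Returning users: the redesign 36/57 = 63.2%, Treatment 13/25 = 52.0% → the redesign
New users: the redesign 66/241 = 27.4%, Treatment 39/204 = 19.1% → the redesign
Power users: the redesign 6/7 = 85.7%, Treatment 5/7 = 71.4% → the redesign
Overall: the redesign 108/305 = 35.4%, Treatment 57/236 = 24.2% → the redesign
The redesign wins overall and in every user group — no reversal.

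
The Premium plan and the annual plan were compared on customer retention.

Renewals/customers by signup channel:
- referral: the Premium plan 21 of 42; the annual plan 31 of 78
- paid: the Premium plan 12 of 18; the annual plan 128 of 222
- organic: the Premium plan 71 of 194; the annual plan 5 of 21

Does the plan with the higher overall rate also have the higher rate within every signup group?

No

Referral: the Premium plan 21/42 = 50.0%, the annual plan 31/78 = 39.7% → the Premium plan
Paid: the Premium plan 12/18 = 66.7%, the annual plan 128/222 = 57.7% → the Premium plan
Organic: the Premium plan 71/194 = 36.6%, the annual plan 5/21 = 23.8% → the Premium plan
Overall: the Premium plan 104/254 = 40.9%, the annual plan 164/321 = 51.1% → the annual plan
The Premium plan wins each signup group but the annual plan wins overall — the comparison reverses. The Premium plan's customers skew toward organic, which has a lower base rate.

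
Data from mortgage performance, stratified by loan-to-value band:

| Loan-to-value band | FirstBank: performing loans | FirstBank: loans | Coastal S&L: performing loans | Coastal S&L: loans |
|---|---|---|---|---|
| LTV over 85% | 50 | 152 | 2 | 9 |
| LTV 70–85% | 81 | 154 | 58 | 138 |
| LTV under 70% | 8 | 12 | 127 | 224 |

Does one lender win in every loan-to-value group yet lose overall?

LTV over 85%: FirstBank 50/152 = 32.9%, Coastal S&L 2/9 = 22.2% → FirstBank
LTV 70–85%: FirstBank 81/154 = 52.6%, Coastal S&L 58/138 = 42.0% → FirstBank
LTV under 70%: FirstBank 8/12 = 66.7%, Coastal S&L 127/224 = 56.7% → FirstBank
Overall: FirstBank 139/318 = 43.7%, Coastal S&L 187/371 = 50.4% → Coastal S&L
FirstBank wins each loan-to-value group but Coastal S&L wins overall — the comparison reverses. FirstBank's loans skew toward LTV over 85%, which has a lower base rate.

Yes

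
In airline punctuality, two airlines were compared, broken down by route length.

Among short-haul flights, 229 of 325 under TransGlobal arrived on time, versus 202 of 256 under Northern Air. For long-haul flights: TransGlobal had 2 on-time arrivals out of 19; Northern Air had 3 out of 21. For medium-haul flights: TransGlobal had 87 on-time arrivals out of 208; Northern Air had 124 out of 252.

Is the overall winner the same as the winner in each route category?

Short-haul: TransGlobal 229/325 = 70.5%, Northern Air 202/256 = 78.9% → Northern Air
Long-haul: TransGlobal 2/19 = 10.5%, Northern Air 3/21 = 14.3% → Northern Air
Medium-haul: TransGlobal 87/208 = 41.8%, Northern Air 124/252 = 49.2% → Northern Air
Overall: TransGlobal 318/552 = 57.6%, Northern Air 329/529 = 62.2% → Northern Air
Northern Air wins overall and in every route group — no reversal.

Yes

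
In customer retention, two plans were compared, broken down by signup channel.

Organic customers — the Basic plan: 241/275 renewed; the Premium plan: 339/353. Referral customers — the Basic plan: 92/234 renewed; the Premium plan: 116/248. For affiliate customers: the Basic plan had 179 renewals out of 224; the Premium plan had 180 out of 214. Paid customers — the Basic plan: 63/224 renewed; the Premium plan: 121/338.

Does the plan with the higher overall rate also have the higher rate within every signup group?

Yes

Organic: the Basic plan 241/275 = 87.6%, the Premium plan 339/353 = 96.0% → the Premium plan
Referral: the Basic plan 92/234 = 39.3%, the Premium plan 116/248 = 46.8% → the Premium plan
Affiliate: the Basic plan 179/224 = 79.9%, the Premium plan 180/214 = 84.1% → the Premium plan
Paid: the Basic plan 63/224 = 28.1%, the Premium plan 121/338 = 35.8% → the Premium plan
Overall: the Basic plan 575/957 = 60.1%, the Premium plan 756/1153 = 65.6% → the Premium plan
The Premium plan wins overall and in every signup group — no reversal.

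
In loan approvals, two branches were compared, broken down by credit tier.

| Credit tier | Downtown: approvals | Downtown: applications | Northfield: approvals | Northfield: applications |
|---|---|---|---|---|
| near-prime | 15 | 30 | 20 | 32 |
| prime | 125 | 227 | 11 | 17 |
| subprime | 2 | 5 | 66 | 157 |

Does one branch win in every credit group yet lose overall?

Yes

Near-prime: Downtown 15/30 = 50.0%, Northfield 20/32 = 62.5% → Northfield
Prime: Downtown 125/227 = 55.1%, Northfield 11/17 = 64.7% → Northfield
Subprime: Downtown 2/5 = 40.0%, Northfield 66/157 = 42.0% → Northfield
Overall: Downtown 142/262 = 54.2%, Northfield 97/206 = 47.1% → Downtown
Northfield wins each credit group but Downtown wins overall — the comparison reverses. Northfield's applications skew toward subprime, which has a lower base rate.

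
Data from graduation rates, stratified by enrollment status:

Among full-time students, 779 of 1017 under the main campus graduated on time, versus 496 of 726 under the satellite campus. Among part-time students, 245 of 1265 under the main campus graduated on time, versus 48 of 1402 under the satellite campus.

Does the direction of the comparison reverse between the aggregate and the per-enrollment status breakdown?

Full-time: the main campus 779/1017 = 76.6%, the satellite campus 496/726 = 68.3% → the main campus
Part-time: the main campus 245/1265 = 19.4%, the satellite campus 48/1402 = 3.4% → the main campus
Overall: the main campus 1024/2282 = 44.9%, the satellite campus 544/2128 = 25.6% → the main campus
The main campus wins overall and in every enrollment group — no reversal.

No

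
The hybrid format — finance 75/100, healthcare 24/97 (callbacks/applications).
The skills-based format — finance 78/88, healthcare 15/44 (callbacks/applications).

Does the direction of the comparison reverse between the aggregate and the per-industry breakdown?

No

Finance: the hybrid format 75/100 = 75.0%, the skills-based format 78/88 = 88.6% → the skills-based format
Healthcare: the hybrid format 24/97 = 24.7%, the skills-based format 15/44 = 34.1% → the skills-based format
Overall: the hybrid format 99/197 = 50.3%, the skills-based format 93/132 = 70.5% → the skills-based format
The skills-based format wins overall and in every industry group — no reversal.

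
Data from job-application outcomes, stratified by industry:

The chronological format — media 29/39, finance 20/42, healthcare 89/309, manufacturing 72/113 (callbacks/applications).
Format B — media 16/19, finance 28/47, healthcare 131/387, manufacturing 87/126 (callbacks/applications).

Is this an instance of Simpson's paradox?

No

Media: the chronological format 29/39 = 74.4%, Format B 16/19 = 84.2% → Format B
Finance: the chronological format 20/42 = 47.6%, Format B 28/47 = 59.6% → Format B
Healthcare: the chronological format 89/309 = 28.8%, Format B 131/387 = 33.9% → Format B
Manufacturing: the chronological format 72/113 = 63.7%, Format B 87/126 = 69.0% → Format B
Overall: the chronological format 210/503 = 41.7%, Format B 262/579 = 45.3% → Format B
Format B wins overall and in every industry group — no reversal.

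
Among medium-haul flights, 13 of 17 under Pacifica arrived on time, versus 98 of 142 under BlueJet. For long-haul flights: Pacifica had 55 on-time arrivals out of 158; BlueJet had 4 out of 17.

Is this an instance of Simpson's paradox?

Yes

Medium-haul: Pacifica 13/17 = 76.5%, BlueJet 98/142 = 69.0% → Pacifica
Long-haul: Pacifica 55/158 = 34.8%, BlueJet 4/17 = 23.5% → Pacifica
Overall: Pacifica 68/175 = 38.9%, BlueJet 102/159 = 64.2% → BlueJet
Pacifica wins each route group but BlueJet wins overall — the comparison reverses. Pacifica's flights skew toward long-haul, which has a lower base rate.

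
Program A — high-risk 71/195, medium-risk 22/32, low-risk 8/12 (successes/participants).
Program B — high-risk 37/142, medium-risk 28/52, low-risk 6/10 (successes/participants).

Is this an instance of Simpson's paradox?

No

High-risk: Program A 71/195 = 36.4%, Program B 37/142 = 26.1% → Program A
Medium-risk: Program A 22/32 = 68.8%, Program B 28/52 = 53.8% → Program A
Low-risk: Program A 8/12 = 66.7%, Program B 6/10 = 60.0% → Program A
Overall: Program A 101/239 = 42.3%, Program B 71/204 = 34.8% → Program A
Program A wins overall and in every risk group — no reversal.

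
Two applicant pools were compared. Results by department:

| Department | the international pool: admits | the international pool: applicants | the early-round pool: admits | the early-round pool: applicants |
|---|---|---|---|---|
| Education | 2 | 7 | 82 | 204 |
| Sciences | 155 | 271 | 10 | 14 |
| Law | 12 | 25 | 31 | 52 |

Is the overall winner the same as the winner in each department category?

No

Education: the international pool 2/7 = 28.6%, the early-round pool 82/204 = 40.2% → the early-round pool
Sciences: the international pool 155/271 = 57.2%, the early-round pool 10/14 = 71.4% → the early-round pool
Law: the international pool 12/25 = 48.0%, the early-round pool 31/52 = 59.6% → the early-round pool
Overall: the international pool 169/303 = 55.8%, the early-round pool 123/270 = 45.6% → the international pool
The early-round pool wins each department group but the international pool wins overall — the comparison reverses. The early-round pool's applicants skew toward Education, which has a lower base rate.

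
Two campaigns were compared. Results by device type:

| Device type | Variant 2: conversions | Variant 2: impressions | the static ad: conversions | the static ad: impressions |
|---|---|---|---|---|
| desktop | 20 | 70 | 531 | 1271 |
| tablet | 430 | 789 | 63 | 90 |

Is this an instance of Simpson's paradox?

Desktop: Variant 2 20/70 = 28.6%, the static ad 531/1271 = 41.8% → the static ad
Tablet: Variant 2 430/789 = 54.5%, the static ad 63/90 = 70.0% → the static ad
Overall: Variant 2 450/859 = 52.4%, the static ad 594/1361 = 43.6% → Variant 2
The static ad wins each device group but Variant 2 wins overall — the comparison reverses. The static ad's impressions skew toward desktop, which has a lower base rate.

Yes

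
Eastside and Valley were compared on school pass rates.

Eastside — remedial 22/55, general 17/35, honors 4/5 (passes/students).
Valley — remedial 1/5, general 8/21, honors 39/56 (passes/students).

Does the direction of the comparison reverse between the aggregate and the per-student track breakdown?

Remedial: Eastside 22/55 = 40.0%, Valley 1/5 = 20.0% → Eastside
General: Eastside 17/35 = 48.6%, Valley 8/21 = 38.1% → Eastside
Honors: Eastside 4/5 = 80.0%, Valley 39/56 = 69.6% → Eastside
Overall: Eastside 43/95 = 45.3%, Valley 48/82 = 58.5% → Valley
Eastside wins each student group but Valley wins overall — the comparison reverses. Eastside's students skew toward remedial, which has a lower base rate.

Yes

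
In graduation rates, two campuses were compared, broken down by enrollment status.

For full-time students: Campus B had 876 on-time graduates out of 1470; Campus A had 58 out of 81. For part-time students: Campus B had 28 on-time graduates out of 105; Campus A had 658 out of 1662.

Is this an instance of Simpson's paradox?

Yes

Full-time: Campus B 876/1470 = 59.6%, Campus A 58/81 = 71.6% → Campus A
Part-time: Campus B 28/105 = 26.7%, Campus A 658/1662 = 39.6% → Campus A
Overall: Campus B 904/1575 = 57.4%, Campus A 716/1743 = 41.1% → Campus B
Campus A wins each enrollment group but Campus B wins overall — the comparison reverses. Campus A's students skew toward part-time, which has a lower base rate.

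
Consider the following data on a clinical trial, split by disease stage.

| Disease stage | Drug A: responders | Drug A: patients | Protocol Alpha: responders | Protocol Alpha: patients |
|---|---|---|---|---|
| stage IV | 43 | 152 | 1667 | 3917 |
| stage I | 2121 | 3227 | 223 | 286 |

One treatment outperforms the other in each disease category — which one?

Protocol Alpha

Stage IV: Drug A 43/152 = 28.3%, Protocol Alpha 1667/3917 = 42.6% → Protocol Alpha
Stage I: Drug A 2121/3227 = 65.7%, Protocol Alpha 223/286 = 78.0% → Protocol Alpha
Protocol Alpha has the higher rate in both groups.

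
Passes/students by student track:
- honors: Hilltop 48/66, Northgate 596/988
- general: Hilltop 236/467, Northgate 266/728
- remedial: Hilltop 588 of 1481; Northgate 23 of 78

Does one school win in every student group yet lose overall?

Honors: Hilltop 48/66 = 72.7%, Northgate 596/988 = 60.3% → Hilltop
General: Hilltop 236/467 = 50.5%, Northgate 266/728 = 36.5% → Hilltop
Remedial: Hilltop 588/1481 = 39.7%, Northgate 23/78 = 29.5% → Hilltop
Overall: Hilltop 872/2014 = 43.3%, Northgate 885/1794 = 49.3% → Northgate
Hilltop wins each student group but Northgate wins overall — the comparison reverses. Hilltop's students skew toward remedial, which has a lower base rate.

Yes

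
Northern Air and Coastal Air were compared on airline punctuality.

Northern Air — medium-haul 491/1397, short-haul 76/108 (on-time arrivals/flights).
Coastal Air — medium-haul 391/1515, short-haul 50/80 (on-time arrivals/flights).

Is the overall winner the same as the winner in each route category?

Medium-haul: Northern Air 491/1397 = 35.1%, Coastal Air 391/1515 = 25.8% → Northern Air
Short-haul: Northern Air 76/108 = 70.4%, Coastal Air 50/80 = 62.5% → Northern Air
Overall: Northern Air 567/1505 = 37.7%, Coastal Air 441/1595 = 27.6% → Northern Air
Northern Air wins overall and in every route group — no reversal.

Yes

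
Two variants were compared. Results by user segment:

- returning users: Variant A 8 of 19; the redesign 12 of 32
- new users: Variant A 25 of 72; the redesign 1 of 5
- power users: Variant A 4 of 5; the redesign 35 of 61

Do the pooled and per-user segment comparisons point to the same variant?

Returning users: Variant A 8/19 = 42.1%, the redesign 12/32 = 37.5% → Variant A
New users: Variant A 25/72 = 34.7%, the redesign 1/5 = 20.0% → Variant A
Power users: Variant A 4/5 = 80.0%, the redesign 35/61 = 57.4% → Variant A
Overall: Variant A 37/96 = 38.5%, the redesign 48/98 = 49.0% → the redesign
Variant A wins each user group but the redesign wins overall — the comparison reverses. Variant A's views skew toward new users, which has a lower base rate.

No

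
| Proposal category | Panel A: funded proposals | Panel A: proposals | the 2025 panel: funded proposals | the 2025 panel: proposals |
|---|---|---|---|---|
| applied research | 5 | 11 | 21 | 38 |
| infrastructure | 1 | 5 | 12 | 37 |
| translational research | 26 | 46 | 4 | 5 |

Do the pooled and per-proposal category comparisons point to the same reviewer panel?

No

Applied research: Panel A 5/11 = 45.5%, the 2025 panel 21/38 = 55.3% → the 2025 panel
Infrastructure: Panel A 1/5 = 20.0%, the 2025 panel 12/37 = 32.4% → the 2025 panel
Translational research: Panel A 26/46 = 56.5%, the 2025 panel 4/5 = 80.0% → the 2025 panel
Overall: Panel A 32/62 = 51.6%, the 2025 panel 37/80 = 46.2% → Panel A
The 2025 panel wins each proposal group but Panel A wins overall — the comparison reverses. The 2025 panel's proposals skew toward infrastructure, which has a lower base rate.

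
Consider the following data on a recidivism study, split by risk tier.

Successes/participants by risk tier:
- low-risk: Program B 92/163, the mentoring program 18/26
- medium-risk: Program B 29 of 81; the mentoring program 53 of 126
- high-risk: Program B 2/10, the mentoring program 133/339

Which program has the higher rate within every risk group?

the mentoring program

Low-risk: Program B 92/163 = 56.4%, the mentoring program 18/26 = 69.2% → the mentoring program
Medium-risk: Program B 29/81 = 35.8%, the mentoring program 53/126 = 42.1% → the mentoring program
High-risk: Program B 2/10 = 20.0%, the mentoring program 133/339 = 39.2% → the mentoring program
The mentoring program has the higher rate in all 3 groups.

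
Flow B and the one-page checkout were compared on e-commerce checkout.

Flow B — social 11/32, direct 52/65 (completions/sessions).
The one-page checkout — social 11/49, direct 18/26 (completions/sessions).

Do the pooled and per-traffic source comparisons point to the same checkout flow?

Yes

Social: Flow B 11/32 = 34.4%, the one-page checkout 11/49 = 22.4% → Flow B
Direct: Flow B 52/65 = 80.0%, the one-page checkout 18/26 = 69.2% → Flow B
Overall: Flow B 63/97 = 64.9%, the one-page checkout 29/75 = 38.7% → Flow B
Flow B wins overall and in every traffic group — no reversal.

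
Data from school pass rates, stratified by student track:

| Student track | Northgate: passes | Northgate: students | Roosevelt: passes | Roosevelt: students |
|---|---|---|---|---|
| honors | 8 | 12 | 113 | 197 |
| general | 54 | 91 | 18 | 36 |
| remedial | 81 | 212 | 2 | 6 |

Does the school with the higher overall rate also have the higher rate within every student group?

No

Honors: Northgate 8/12 = 66.7%, Roosevelt 113/197 = 57.4% → Northgate
General: Northgate 54/91 = 59.3%, Roosevelt 18/36 = 50.0% → Northgate
Remedial: Northgate 81/212 = 38.2%, Roosevelt 2/6 = 33.3% → Northgate
Overall: Northgate 143/315 = 45.4%, Roosevelt 133/239 = 55.6% → Roosevelt
Northgate wins each student group but Roosevelt wins overall — the comparison reverses. Northgate's students skew toward remedial, which has a lower base rate.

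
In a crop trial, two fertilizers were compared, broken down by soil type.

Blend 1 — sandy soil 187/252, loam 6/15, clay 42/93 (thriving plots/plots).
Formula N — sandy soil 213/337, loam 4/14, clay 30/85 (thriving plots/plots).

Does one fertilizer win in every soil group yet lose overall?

No

Sandy soil: Blend 1 187/252 = 74.2%, Formula N 213/337 = 63.2% → Blend 1
Loam: Blend 1 6/15 = 40.0%, Formula N 4/14 = 28.6% → Blend 1
Clay: Blend 1 42/93 = 45.2%, Formula N 30/85 = 35.3% → Blend 1
Overall: Blend 1 235/360 = 65.3%, Formula N 247/436 = 56.7% → Blend 1
Blend 1 wins overall and in every soil group — no reversal.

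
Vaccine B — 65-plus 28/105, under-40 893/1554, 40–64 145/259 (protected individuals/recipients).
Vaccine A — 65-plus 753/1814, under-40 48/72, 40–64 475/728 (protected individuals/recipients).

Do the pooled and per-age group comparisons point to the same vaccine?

65-plus: Vaccine B 28/105 = 26.7%, Vaccine A 753/1814 = 41.5% → Vaccine A
Under-40: Vaccine B 893/1554 = 57.5%, Vaccine A 48/72 = 66.7% → Vaccine A
40–64: Vaccine B 145/259 = 56.0%, Vaccine A 475/728 = 65.2% → Vaccine A
Overall: Vaccine B 1066/1918 = 55.6%, Vaccine A 1276/2614 = 48.8% → Vaccine B
Vaccine A wins each age group but Vaccine B wins overall — the comparison reverses. Vaccine A's recipients skew toward 65-plus, which has a lower base rate.

No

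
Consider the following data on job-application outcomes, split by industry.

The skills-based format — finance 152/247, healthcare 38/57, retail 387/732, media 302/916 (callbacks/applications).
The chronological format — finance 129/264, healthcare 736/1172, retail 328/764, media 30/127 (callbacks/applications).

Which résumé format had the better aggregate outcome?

Finance: the skills-based format 152/247 = 61.5%, the chronological format 129/264 = 48.9% → the skills-based format
Healthcare: the skills-based format 38/57 = 66.7%, the chronological format 736/1172 = 62.8% → the skills-based format
Retail: the skills-based format 387/732 = 52.9%, the chronological format 328/764 = 42.9% → the skills-based format
Media: the skills-based format 302/916 = 33.0%, the chronological format 30/127 = 23.6% → the skills-based format
Overall: the skills-based format 879/1952 = 45.0%, the chronological format 1223/2327 = 52.6% → the chronological format
(The skills-based format wins every industry group but the chronological format wins overall — the skills-based format's applications skew toward the low-rate media group.)

the chronological format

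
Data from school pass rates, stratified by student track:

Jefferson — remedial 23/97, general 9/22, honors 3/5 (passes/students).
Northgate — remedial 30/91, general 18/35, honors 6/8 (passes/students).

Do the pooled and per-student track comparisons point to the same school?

Remedial: Jefferson 23/97 = 23.7%, Northgate 30/91 = 33.0% → Northgate
General: Jefferson 9/22 = 40.9%, Northgate 18/35 = 51.4% → Northgate
Honors: Jefferson 3/5 = 60.0%, Northgate 6/8 = 75.0% → Northgate
Overall: Jefferson 35/124 = 28.2%, Northgate 54/134 = 40.3% → Northgate
Northgate wins overall and in every student group — no reversal.

Yes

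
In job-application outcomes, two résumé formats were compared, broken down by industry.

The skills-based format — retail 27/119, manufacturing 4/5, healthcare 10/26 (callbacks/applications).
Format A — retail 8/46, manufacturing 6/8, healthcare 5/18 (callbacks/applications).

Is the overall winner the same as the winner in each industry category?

Yes

Retail: the skills-based format 27/119 = 22.7%, Format A 8/46 = 17.4% → the skills-based format
Manufacturing: the skills-based format 4/5 = 80.0%, Format A 6/8 = 75.0% → the skills-based format
Healthcare: the skills-based format 10/26 = 38.5%, Format A 5/18 = 27.8% → the skills-based format
Overall: the skills-based format 41/150 = 27.3%, Format A 19/72 = 26.4% → the skills-based format
The skills-based format wins overall and in every industry group — no reversal.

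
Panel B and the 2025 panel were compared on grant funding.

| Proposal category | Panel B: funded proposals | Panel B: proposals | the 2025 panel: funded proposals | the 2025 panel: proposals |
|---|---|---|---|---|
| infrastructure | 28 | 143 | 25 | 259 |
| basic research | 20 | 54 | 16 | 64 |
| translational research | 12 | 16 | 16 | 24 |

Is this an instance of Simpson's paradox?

Infrastructure: Panel B 28/143 = 19.6%, the 2025 panel 25/259 = 9.7% → Panel B
Basic research: Panel B 20/54 = 37.0%, the 2025 panel 16/64 = 25.0% → Panel B
Translational research: Panel B 12/16 = 75.0%, the 2025 panel 16/24 = 66.7% → Panel B
Overall: Panel B 60/213 = 28.2%, the 2025 panel 57/347 = 16.4% → Panel B
Panel B wins overall and in every proposal group — no reversal.

No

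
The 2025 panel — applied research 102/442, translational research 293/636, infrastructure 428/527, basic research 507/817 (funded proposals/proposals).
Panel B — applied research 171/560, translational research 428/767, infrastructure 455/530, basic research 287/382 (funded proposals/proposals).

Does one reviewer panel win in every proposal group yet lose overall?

No

Applied research: the 2025 panel 102/442 = 23.1%, Panel B 171/560 = 30.5% → Panel B
Translational research: the 2025 panel 293/636 = 46.1%, Panel B 428/767 = 55.8% → Panel B
Infrastructure: the 2025 panel 428/527 = 81.2%, Panel B 455/530 = 85.8% → Panel B
Basic research: the 2025 panel 507/817 = 62.1%, Panel B 287/382 = 75.1% → Panel B
Overall: the 2025 panel 1330/2422 = 54.9%, Panel B 1341/2239 = 59.9% → Panel B
Panel B wins overall and in every proposal group — no reversal.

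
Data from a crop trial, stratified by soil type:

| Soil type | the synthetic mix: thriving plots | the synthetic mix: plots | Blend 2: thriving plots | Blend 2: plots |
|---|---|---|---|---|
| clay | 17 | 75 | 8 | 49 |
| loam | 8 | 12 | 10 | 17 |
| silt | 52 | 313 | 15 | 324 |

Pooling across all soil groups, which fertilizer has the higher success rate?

Clay: the synthetic mix 17/75 = 22.7%, Blend 2 8/49 = 16.3% → the synthetic mix
Loam: the synthetic mix 8/12 = 66.7%, Blend 2 10/17 = 58.8% → the synthetic mix
Silt: the synthetic mix 52/313 = 16.6%, Blend 2 15/324 = 4.6% → the synthetic mix
Overall: the synthetic mix 77/400 = 19.2%, Blend 2 33/390 = 8.5% → the synthetic mix

the synthetic mix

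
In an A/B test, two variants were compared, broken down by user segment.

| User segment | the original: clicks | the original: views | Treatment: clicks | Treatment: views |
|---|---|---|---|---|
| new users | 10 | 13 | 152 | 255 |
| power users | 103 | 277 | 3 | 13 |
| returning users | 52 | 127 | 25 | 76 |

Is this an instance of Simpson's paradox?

New users: the original 10/13 = 76.9%, Treatment 152/255 = 59.6% → the original
Power users: the original 103/277 = 37.2%, Treatment 3/13 = 23.1% → the original
Returning users: the original 52/127 = 40.9%, Treatment 25/76 = 32.9% → the original
Overall: the original 165/417 = 39.6%, Treatment 180/344 = 52.3% → Treatment
The original wins each user group but Treatment wins overall — the comparison reverses. The original's views skew toward power users, which has a lower base rate.

Yes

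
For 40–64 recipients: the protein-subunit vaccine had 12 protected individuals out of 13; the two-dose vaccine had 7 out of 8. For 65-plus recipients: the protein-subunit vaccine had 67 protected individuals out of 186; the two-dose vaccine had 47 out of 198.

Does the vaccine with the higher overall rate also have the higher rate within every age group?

40–64: the protein-subunit vaccine 12/13 = 92.3%, the two-dose vaccine 7/8 = 87.5% → the protein-subunit vaccine
65-plus: the protein-subunit vaccine 67/186 = 36.0%, the two-dose vaccine 47/198 = 23.7% → the protein-subunit vaccine
Overall: the protein-subunit vaccine 79/199 = 39.7%, the two-dose vaccine 54/206 = 26.2% → the protein-subunit vaccine
The protein-subunit vaccine wins overall and in every age group — no reversal.

Yes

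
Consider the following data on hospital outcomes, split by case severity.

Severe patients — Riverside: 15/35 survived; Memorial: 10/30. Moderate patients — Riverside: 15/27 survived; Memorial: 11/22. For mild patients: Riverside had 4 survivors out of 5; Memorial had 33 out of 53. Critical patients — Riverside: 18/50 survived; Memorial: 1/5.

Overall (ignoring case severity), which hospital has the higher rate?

Severe: Riverside 15/35 = 42.9%, Memorial 10/30 = 33.3% → Riverside
Moderate: Riverside 15/27 = 55.6%, Memorial 11/22 = 50.0% → Riverside
Mild: Riverside 4/5 = 80.0%, Memorial 33/53 = 62.3% → Riverside
Critical: Riverside 18/50 = 36.0%, Memorial 1/5 = 20.0% → Riverside
Overall: Riverside 52/117 = 44.4%, Memorial 55/110 = 50.0% → Memorial
(Riverside wins every case group but Memorial wins overall — Riverside's patients skew toward the low-rate critical group.)

Memorial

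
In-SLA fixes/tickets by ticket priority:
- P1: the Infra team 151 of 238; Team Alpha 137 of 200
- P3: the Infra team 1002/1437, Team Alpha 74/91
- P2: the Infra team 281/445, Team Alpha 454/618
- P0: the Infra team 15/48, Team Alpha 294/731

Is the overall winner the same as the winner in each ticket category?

P1: the Infra team 151/238 = 63.4%, Team Alpha 137/200 = 68.5% → Team Alpha
P3: the Infra team 1002/1437 = 69.7%, Team Alpha 74/91 = 81.3% → Team Alpha
P2: the Infra team 281/445 = 63.1%, Team Alpha 454/618 = 73.5% → Team Alpha
P0: the Infra team 15/48 = 31.2%, Team Alpha 294/731 = 40.2% → Team Alpha
Overall: the Infra team 1449/2168 = 66.8%, Team Alpha 959/1640 = 58.5% → the Infra team
Team Alpha wins each ticket group but the Infra team wins overall — the comparison reverses. Team Alpha's tickets skew toward P0, which has a lower base rate.

No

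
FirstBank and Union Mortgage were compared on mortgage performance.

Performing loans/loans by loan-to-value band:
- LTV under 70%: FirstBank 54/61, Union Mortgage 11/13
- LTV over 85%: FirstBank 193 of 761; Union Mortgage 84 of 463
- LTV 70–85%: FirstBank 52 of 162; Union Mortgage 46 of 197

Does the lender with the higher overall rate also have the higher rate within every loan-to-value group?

LTV under 70%: FirstBank 54/61 = 88.5%, Union Mortgage 11/13 = 84.6% → FirstBank
LTV over 85%: FirstBank 193/761 = 25.4%, Union Mortgage 84/463 = 18.1% → FirstBank
LTV 70–85%: FirstBank 52/162 = 32.1%, Union Mortgage 46/197 = 23.4% → FirstBank
Overall: FirstBank 299/984 = 30.4%, Union Mortgage 141/673 = 21.0% → FirstBank
FirstBank wins overall and in every loan-to-value group — no reversal.

Yes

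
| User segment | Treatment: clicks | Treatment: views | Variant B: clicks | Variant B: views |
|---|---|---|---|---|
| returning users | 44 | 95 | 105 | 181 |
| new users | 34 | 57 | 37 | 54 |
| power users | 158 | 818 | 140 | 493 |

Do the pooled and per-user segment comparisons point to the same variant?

Yes

Returning users: Treatment 44/95 = 46.3%, Variant B 105/181 = 58.0% → Variant B
New users: Treatment 34/57 = 59.6%, Variant B 37/54 = 68.5% → Variant B
Power users: Treatment 158/818 = 19.3%, Variant B 140/493 = 28.4% → Variant B
Overall: Treatment 236/970 = 24.3%, Variant B 282/728 = 38.7% → Variant B
Variant B wins overall and in every user group — no reversal.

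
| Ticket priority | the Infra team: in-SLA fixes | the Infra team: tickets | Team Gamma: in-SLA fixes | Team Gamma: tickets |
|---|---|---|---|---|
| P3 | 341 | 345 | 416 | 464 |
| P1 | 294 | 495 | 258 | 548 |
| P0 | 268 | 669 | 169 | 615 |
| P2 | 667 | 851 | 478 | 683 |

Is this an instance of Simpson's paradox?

P3: the Infra team 341/345 = 98.8%, Team Gamma 416/464 = 89.7% → the Infra team
P1: the Infra team 294/495 = 59.4%, Team Gamma 258/548 = 47.1% → the Infra team
P0: the Infra team 268/669 = 40.1%, Team Gamma 169/615 = 27.5% → the Infra team
P2: the Infra team 667/851 = 78.4%, Team Gamma 478/683 = 70.0% → the Infra team
Overall: the Infra team 1570/2360 = 66.5%, Team Gamma 1321/2310 = 57.2% → the Infra team
The Infra team wins overall and in every ticket group — no reversal.

No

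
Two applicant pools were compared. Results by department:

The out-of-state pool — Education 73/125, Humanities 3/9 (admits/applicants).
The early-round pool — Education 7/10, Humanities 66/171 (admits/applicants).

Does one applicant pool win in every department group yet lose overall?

Yes

Education: the out-of-state pool 73/125 = 58.4%, the early-round pool 7/10 = 70.0% → the early-round pool
Humanities: the out-of-state pool 3/9 = 33.3%, the early-round pool 66/171 = 38.6% → the early-round pool
Overall: the out-of-state pool 76/134 = 56.7%, the early-round pool 73/181 = 40.3% → the out-of-state pool
The early-round pool wins each department group but the out-of-state pool wins overall — the comparison reverses. The early-round pool's applicants skew toward Humanities, which has a lower base rate.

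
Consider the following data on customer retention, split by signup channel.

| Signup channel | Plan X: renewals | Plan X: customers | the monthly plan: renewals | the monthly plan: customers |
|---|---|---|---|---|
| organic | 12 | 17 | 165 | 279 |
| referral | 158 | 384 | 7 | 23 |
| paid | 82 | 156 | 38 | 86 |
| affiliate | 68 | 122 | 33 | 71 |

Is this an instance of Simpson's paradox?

Organic: Plan X 12/17 = 70.6%, the monthly plan 165/279 = 59.1% → Plan X
Referral: Plan X 158/384 = 41.1%, the monthly plan 7/23 = 30.4% → Plan X
Paid: Plan X 82/156 = 52.6%, the monthly plan 38/86 = 44.2% → Plan X
Affiliate: Plan X 68/122 = 55.7%, the monthly plan 33/71 = 46.5% → Plan X
Overall: Plan X 320/679 = 47.1%, the monthly plan 243/459 = 52.9% → the monthly plan
Plan X wins each signup group but the monthly plan wins overall — the comparison reverses. Plan X's customers skew toward referral, which has a lower base rate.

Yes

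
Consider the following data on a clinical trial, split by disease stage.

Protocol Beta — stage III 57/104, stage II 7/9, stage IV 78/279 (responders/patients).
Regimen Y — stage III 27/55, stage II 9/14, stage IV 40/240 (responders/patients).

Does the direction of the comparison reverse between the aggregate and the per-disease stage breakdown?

No

Stage III: Protocol Beta 57/104 = 54.8%, Regimen Y 27/55 = 49.1% → Protocol Beta
Stage II: Protocol Beta 7/9 = 77.8%, Regimen Y 9/14 = 64.3% → Protocol Beta
Stage IV: Protocol Beta 78/279 = 28.0%, Regimen Y 40/240 = 16.7% → Protocol Beta
Overall: Protocol Beta 142/392 = 36.2%, Regimen Y 76/309 = 24.6% → Protocol Beta
Protocol Beta wins overall and in every disease group — no reversal.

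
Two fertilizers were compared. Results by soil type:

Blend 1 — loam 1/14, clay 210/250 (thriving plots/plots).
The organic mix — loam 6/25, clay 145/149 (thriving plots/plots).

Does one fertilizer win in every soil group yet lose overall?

Loam: Blend 1 1/14 = 7.1%, the organic mix 6/25 = 24.0% → the organic mix
Clay: Blend 1 210/250 = 84.0%, the organic mix 145/149 = 97.3% → the organic mix
Overall: Blend 1 211/264 = 79.9%, the organic mix 151/174 = 86.8% → the organic mix
The organic mix wins overall and in every soil group — no reversal.

No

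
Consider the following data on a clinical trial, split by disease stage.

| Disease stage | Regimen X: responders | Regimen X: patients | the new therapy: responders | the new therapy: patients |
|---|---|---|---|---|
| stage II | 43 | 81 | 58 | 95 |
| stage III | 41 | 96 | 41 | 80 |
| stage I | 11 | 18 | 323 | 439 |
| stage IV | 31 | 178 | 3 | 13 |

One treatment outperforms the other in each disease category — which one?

the new therapy

Stage II: Regimen X 43/81 = 53.1%, the new therapy 58/95 = 61.1% → the new therapy
Stage III: Regimen X 41/96 = 42.7%, the new therapy 41/80 = 51.2% → the new therapy
Stage I: Regimen X 11/18 = 61.1%, the new therapy 323/439 = 73.6% → the new therapy
Stage IV: Regimen X 31/178 = 17.4%, the new therapy 3/13 = 23.1% → the new therapy
The new therapy has the higher rate in all 4 groups.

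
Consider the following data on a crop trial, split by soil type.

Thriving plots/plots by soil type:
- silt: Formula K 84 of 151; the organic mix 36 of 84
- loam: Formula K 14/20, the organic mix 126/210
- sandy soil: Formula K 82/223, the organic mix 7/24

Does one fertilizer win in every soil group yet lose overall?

Yes

Silt: Formula K 84/151 = 55.6%, the organic mix 36/84 = 42.9% → Formula K
Loam: Formula K 14/20 = 70.0%, the organic mix 126/210 = 60.0% → Formula K
Sandy soil: Formula K 82/223 = 36.8%, the organic mix 7/24 = 29.2% → Formula K
Overall: Formula K 180/394 = 45.7%, the organic mix 169/318 = 53.1% → the organic mix
Formula K wins each soil group but the organic mix wins overall — the comparison reverses. Formula K's plots skew toward sandy soil, which has a lower base rate.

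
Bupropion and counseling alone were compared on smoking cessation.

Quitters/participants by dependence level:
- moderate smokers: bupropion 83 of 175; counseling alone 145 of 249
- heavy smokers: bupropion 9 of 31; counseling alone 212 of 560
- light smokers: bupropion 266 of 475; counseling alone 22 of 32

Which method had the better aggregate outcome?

Moderate smokers: bupropion 83/175 = 47.4%, counseling alone 145/249 = 58.2% → counseling alone
Heavy smokers: bupropion 9/31 = 29.0%, counseling alone 212/560 = 37.9% → counseling alone
Light smokers: bupropion 266/475 = 56.0%, counseling alone 22/32 = 68.8% → counseling alone
Overall: bupropion 358/681 = 52.6%, counseling alone 379/841 = 45.1% → bupropion
(Counseling alone wins every dependence group but bupropion wins overall — counseling alone's participants skew toward the low-rate heavy smokers group.)

bupropion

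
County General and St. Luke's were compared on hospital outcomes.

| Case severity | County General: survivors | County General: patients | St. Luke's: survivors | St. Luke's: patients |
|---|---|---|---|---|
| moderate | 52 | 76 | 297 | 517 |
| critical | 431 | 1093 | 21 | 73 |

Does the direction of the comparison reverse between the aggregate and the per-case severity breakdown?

Yes

Moderate: County General 52/76 = 68.4%, St. Luke's 297/517 = 57.4% → County General
Critical: County General 431/1093 = 39.4%, St. Luke's 21/73 = 28.8% → County General
Overall: County General 483/1169 = 41.3%, St. Luke's 318/590 = 53.9% → St. Luke's
County General wins each case group but St. Luke's wins overall — the comparison reverses. County General's patients skew toward critical, which has a lower base rate.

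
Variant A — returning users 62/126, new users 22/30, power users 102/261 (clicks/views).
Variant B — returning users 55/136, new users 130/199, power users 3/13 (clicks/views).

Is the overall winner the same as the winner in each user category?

Returning users: Variant A 62/126 = 49.2%, Variant B 55/136 = 40.4% → Variant A
New users: Variant A 22/30 = 73.3%, Variant B 130/199 = 65.3% → Variant A
Power users: Variant A 102/261 = 39.1%, Variant B 3/13 = 23.1% → Variant A
Overall: Variant A 186/417 = 44.6%, Variant B 188/348 = 54.0% → Variant B
Variant A wins each user group but Variant B wins overall — the comparison reverses. Variant A's views skew toward power users, which has a lower base rate.

No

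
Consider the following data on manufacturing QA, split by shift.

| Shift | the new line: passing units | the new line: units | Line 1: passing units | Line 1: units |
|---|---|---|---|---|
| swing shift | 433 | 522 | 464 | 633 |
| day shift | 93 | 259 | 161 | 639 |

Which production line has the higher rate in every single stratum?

Swing shift: the new line 433/522 = 83.0%, Line 1 464/633 = 73.3% → the new line
Day shift: the new line 93/259 = 35.9%, Line 1 161/639 = 25.2% → the new line
The new line has the higher rate in both groups.

the new line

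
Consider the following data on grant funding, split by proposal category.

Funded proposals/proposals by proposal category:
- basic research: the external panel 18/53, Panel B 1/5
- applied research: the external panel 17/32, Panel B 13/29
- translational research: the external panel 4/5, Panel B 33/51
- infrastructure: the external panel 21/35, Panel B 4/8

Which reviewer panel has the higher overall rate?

Basic research: the external panel 18/53 = 34.0%, Panel B 1/5 = 20.0% → the external panel
Applied research: the external panel 17/32 = 53.1%, Panel B 13/29 = 44.8% → the external panel
Translational research: the external panel 4/5 = 80.0%, Panel B 33/51 = 64.7% → the external panel
Infrastructure: the external panel 21/35 = 60.0%, Panel B 4/8 = 50.0% → the external panel
Overall: the external panel 60/125 = 48.0%, Panel B 51/93 = 54.8% → Panel B
(The external panel wins every proposal group but Panel B wins overall — the external panel's proposals skew toward the low-rate basic research group.)

Panel B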